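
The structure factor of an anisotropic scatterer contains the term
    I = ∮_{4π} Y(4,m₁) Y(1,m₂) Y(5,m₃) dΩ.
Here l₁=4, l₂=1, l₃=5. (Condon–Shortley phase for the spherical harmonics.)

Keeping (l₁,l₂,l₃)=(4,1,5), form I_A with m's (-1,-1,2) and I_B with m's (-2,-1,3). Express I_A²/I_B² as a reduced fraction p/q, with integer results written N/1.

Shared (l₁,l₂,l₃)=(4,1,5): N and (l;000)² cancel in I_A²/I_B².
A: Δ = 0!·8!·2!/11! = 1/495; Racah Σ t=0..0: t=0:+1/1440 = 1/1440; ⇒ 3j(4 1 5; -1 -1 2)² = 7/165, sgn -1
B: Δ = 0!·8!·2!/11! = 1/495; Racah Σ t=0..0: t=0:+1/2880 = 1/2880; ⇒ 3j(4 1 5; -2 -1 3)² = 28/495, sgn +1
I_A²/I_B² = (7/165)/(28/495) = 3/4

3/4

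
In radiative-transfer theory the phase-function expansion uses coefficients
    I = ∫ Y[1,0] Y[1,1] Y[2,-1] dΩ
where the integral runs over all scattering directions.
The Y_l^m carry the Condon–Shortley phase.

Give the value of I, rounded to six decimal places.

Rules hold: Σm=0, L=4 even, 0≤2≤2.
N = 3·3·5 = 45
Δ = 0!·2!·2!/5! = 1/30
Racah Σ t=0..0: t=0:+1/1 = 1/1
⇒ 3j(1 1 2; 0 0 0)² = 2/15, sgn +1
Racah Σ t=0..0: t=0:+1/2 = 1/2
⇒ 3j(1 1 2; 0 1 -1)² = 1/10, sgn -1
4πI² = N·(3j₀)²·(3jₘ)² = 3/5
I = -1·√(0.6/4π) = -0.21850969

-0.218510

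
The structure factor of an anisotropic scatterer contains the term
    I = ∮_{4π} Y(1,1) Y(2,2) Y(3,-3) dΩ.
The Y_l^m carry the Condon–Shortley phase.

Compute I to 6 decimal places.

Rules hold: Σm=0, L=6 even, 1≤3≤3.
N = 3·5·7 = 105
Δ = 0!·2!·4!/7! = 1/105
Racah Σ t=0..0: t=0:+1/4 = 1/4
⇒ 3j(1 2 3; 0 0 0)² = 3/35, sgn -1
Racah Σ t=0..0: t=0:+1/48 = 1/48
⇒ 3j(1 2 3; 1 2 -3)² = 1/7, sgn +1
4πI² = N·(3j₀)²·(3jₘ)² = 9/7
I = -1·√(1.28571/4π) = -0.31986543

-0.319865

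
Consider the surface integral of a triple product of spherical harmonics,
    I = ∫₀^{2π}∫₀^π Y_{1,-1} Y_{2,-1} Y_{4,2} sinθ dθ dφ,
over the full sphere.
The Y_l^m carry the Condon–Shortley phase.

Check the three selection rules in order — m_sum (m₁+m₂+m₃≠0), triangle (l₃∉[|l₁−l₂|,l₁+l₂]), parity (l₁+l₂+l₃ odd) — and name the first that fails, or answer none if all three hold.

Σmᵢ = 0  ✓
l₃∈[|l₁−l₂|,l₁+l₂]=[1,3], have l₃=4  ✗
Σlᵢ = 7 ⇒ odd

triangle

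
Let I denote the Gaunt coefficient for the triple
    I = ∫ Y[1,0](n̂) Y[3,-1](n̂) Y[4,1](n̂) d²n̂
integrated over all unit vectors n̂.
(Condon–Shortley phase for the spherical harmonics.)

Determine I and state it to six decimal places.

Checks pass: Σm=0; 8 even; l₃=4∈[2,4].
(2·1+1)(2·3+1)(2·4+1) = 189
Δ: 0! 2! 6! / 9! → 1/252
sum: t=0:+1/36 = 1/36
3j²(1 3 4; 0 0 0) = Δ·Π!·Σ² = 4/63  (sign +1)
sum: t=0:+1/48 = 1/48
3j²(1 3 4; 0 -1 1) = Δ·Π!·Σ² = 5/84  (sign -1)
combine: 4πI² = 189·4/63·5/84 = 5/7
take √, sign -1: I = -0.23841361

-0.238414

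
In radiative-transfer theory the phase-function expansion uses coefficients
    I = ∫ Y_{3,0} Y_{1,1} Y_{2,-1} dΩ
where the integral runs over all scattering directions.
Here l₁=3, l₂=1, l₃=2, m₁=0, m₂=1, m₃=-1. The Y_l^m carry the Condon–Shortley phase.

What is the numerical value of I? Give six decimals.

0.143048

Checks pass: Σm=0; 6 even; l₃=2∈[2,4].
(2·3+1)(2·1+1)(2·2+1) = 105
Δ: 2! 4! 0! / 7! → 1/105
sum: t=1:−1/4 = -1/4
3j²(3 1 2; 0 0 0) = Δ·Π!·Σ² = 3/35  (sign -1)
sum: t=2:+1/12 = 1/12
3j²(3 1 2; 0 1 -1) = Δ·Π!·Σ² = 1/35  (sign -1)
combine: 4πI² = 105·3/35·1/35 = 9/35
take √, sign +1: I = 0.14304817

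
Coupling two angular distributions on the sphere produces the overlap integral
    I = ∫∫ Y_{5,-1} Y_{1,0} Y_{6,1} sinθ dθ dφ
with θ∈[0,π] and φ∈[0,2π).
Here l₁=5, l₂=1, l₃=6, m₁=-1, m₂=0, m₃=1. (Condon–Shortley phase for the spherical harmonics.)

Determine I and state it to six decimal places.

-0.241725

Rules hold: Σm=0, L=12 even, 4≤6≤6.
N = 11·3·13 = 429
Δ = 0!·10!·2!/13! = 1/858
Racah Σ t=0..0: t=0:+1/14400 = 1/14400
⇒ 3j(5 1 6; 0 0 0)² = 6/143, sgn +1
Racah Σ t=0..0: t=0:+1/17280 = 1/17280
⇒ 3j(5 1 6; -1 0 1)² = 35/858, sgn -1
4πI² = N·(3j₀)²·(3jₘ)² = 105/143
I = -1·√(0.734266/4π) = -0.24172507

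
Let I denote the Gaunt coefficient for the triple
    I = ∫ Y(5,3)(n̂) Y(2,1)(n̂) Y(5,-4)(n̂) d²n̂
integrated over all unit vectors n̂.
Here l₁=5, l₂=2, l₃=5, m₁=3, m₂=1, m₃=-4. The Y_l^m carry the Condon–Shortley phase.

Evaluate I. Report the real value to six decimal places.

Checks pass: Σm=0; 12 even; l₃=5∈[3,7].
(2·5+1)(2·2+1)(2·5+1) = 605
Δ: 2! 8! 2! / 13! → 1/38610
sum: t=0:+1/2880 t=1:−1/576 t=2:+1/2880 = -1/960
3j²(5 2 5; 0 0 0) = Δ·Π!·Σ² = 10/429  (sign +1)
sum: t=1:−1/10080 t=2:+1/80640 = -1/11520
3j²(5 2 5; 3 1 -4) = Δ·Π!·Σ² = 49/1430  (sign +1)
combine: 4πI² = 605·10/429·49/1430 = 245/507
take √, sign +1: I = 0.19609844

0.196098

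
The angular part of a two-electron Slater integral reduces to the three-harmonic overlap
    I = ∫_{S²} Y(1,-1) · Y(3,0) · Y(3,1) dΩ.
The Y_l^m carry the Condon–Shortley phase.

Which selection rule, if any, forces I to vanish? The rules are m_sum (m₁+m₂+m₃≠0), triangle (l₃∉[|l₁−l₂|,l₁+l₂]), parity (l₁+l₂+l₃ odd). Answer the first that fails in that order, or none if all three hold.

parity

Σmᵢ = 0  ✓
l₃∈[|l₁−l₂|,l₁+l₂]=[2,4], have l₃=3  ✓
Σlᵢ = 7 ⇒ odd  ✗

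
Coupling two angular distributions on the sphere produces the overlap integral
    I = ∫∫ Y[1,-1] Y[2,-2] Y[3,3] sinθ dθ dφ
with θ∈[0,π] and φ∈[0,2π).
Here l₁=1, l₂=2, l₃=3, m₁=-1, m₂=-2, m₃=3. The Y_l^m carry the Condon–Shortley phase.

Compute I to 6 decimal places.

-0.319865

Checks pass: Σm=0; 6 even; l₃=3∈[1,3].
(2·1+1)(2·2+1)(2·3+1) = 105
Δ: 0! 2! 4! / 7! → 1/105
sum: t=0:+1/4 = 1/4
3j²(1 2 3; 0 0 0) = Δ·Π!·Σ² = 3/35  (sign -1)
sum: t=0:+1/48 = 1/48
3j²(1 2 3; -1 -2 3) = Δ·Π!·Σ² = 1/7  (sign +1)
combine: 4πI² = 105·3/35·1/7 = 9/7
take √, sign -1: I = -0.31986543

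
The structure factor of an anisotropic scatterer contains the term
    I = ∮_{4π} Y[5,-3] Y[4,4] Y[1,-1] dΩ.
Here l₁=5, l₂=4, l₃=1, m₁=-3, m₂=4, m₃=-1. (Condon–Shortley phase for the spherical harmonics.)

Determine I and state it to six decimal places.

Checks pass: Σm=0; 10 even; l₃=1∈[1,9].
(2·5+1)(2·4+1)(2·1+1) = 297
Δ: 8! 2! 0! / 11! → 1/495
sum: t=4:+1/576 = 1/576
3j²(5 4 1; 0 0 0) = Δ·Π!·Σ² = 5/99  (sign -1)
sum: t=8:+1/80640 = 1/80640
3j²(5 4 1; -3 4 -1) = Δ·Π!·Σ² = 1/495  (sign +1)
combine: 4πI² = 297·5/99·1/495 = 1/33
take √, sign -1: I = -0.04910640

-0.049106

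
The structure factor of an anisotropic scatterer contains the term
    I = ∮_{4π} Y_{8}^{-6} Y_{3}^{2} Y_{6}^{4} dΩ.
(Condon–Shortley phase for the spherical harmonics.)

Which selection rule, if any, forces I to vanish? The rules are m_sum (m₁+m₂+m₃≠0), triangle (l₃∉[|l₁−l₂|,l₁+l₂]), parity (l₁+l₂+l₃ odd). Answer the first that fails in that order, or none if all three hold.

m₁+m₂+m₃ = -6 + 2 + 4 = 0  ✓
triangle: |8−3|=5 ≤ l₃=6 ≤ 8+3=11  ✓
parity: l₁+l₂+l₃ = 17 is odd  ✗

parity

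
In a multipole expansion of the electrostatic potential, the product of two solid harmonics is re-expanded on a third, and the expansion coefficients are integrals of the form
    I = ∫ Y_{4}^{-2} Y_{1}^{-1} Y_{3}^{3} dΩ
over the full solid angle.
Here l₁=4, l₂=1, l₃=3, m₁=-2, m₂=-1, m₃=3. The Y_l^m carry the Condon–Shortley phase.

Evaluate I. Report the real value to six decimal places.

m-sum 0 ✓  L=8 even ✓  3≤3≤5 ✓
Π(2lᵢ+1) = 9×3×7 = 189
triangle coeff Δ(4,1,3) = 1/252
Σ_t [1,1]: t=1:−1/36 = -1/36
(3j)²=4/63 [(4 1 3; 0 0 0)], sign=+1
Σ_t [0,0]: t=0:+1/1440 = 1/1440
(3j)²=1/252 [(4 1 3; -2 -1 3)], sign=+1
⇒ 4πI² = 1/21
I = (+1)√(1/21/(4π)) = 0.06155813

0.061558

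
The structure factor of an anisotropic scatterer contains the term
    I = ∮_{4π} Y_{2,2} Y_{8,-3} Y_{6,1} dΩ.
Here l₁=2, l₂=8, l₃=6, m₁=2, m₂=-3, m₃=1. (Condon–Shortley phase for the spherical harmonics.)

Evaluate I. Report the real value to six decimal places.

-0.154160

Checks pass: Σm=0; 16 even; l₃=6∈[6,10].
(2·2+1)(2·8+1)(2·6+1) = 1105
Δ: 4! 0! 12! / 17! → 1/30940
sum: t=2:+1/2073600 = 1/2073600
3j²(2 8 6; 0 0 0) = Δ·Π!·Σ² = 28/1105  (sign +1)
sum: t=0:+1/14515200 = 1/14515200
3j²(2 8 6; 2 -3 1) = Δ·Π!·Σ² = 33/3094  (sign -1)
combine: 4πI² = 1105·28/1105·33/3094 = 66/221
take √, sign -1: I = -0.15415972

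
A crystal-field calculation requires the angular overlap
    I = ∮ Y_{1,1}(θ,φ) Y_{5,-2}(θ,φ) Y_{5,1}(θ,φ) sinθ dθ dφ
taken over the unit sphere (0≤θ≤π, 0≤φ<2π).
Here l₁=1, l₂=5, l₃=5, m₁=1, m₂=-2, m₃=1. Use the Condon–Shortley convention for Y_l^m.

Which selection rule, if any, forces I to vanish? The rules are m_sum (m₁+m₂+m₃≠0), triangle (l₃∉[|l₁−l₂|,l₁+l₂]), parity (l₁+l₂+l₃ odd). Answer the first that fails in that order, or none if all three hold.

parity

m₁+m₂+m₃ = 1 − 2 + 1 = 0  ✓
triangle: |1−5|=4 ≤ l₃=5 ≤ 1+5=6  ✓
parity: l₁+l₂+l₃ = 11 is odd  ✗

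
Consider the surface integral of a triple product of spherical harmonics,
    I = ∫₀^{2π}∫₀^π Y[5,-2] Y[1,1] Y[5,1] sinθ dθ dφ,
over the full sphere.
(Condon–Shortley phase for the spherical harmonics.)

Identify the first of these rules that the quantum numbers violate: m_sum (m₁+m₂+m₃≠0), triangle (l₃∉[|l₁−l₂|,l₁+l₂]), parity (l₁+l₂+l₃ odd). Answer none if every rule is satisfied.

parity

m₁+m₂+m₃ = -2 + 1 + 1 = 0  ✓
triangle: |5−1|=4 ≤ l₃=5 ≤ 5+1=6  ✓
parity: l₁+l₂+l₃ = 11 is odd  ✗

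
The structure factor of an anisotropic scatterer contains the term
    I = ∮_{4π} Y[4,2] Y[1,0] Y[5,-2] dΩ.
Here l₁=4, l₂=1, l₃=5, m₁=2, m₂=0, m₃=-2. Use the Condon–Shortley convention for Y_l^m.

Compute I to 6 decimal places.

0.225034

m-sum 0 ✓  L=10 even ✓  3≤5≤5 ✓
Π(2lᵢ+1) = 9×3×11 = 297
triangle coeff Δ(4,1,5) = 1/495
Σ_t [0,0]: t=0:+1/576 = 1/576
(3j)²=5/99 [(4 1 5; 0 0 0)], sign=-1
Σ_t [0,0]: t=0:+1/1440 = 1/1440
(3j)²=7/165 [(4 1 5; 2 0 -2)], sign=-1
⇒ 4πI² = 7/11
I = (+1)√(7/11/(4π)) = 0.22503380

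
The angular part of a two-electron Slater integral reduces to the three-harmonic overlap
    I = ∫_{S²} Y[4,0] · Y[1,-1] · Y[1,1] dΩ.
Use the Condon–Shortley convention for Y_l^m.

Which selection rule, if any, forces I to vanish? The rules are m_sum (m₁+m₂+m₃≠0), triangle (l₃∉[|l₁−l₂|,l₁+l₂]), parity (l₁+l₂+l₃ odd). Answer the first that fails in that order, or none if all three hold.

triangle

azimuthal sum: 0 − 1 + 1 = 0  ✓
3 ≤ 1 ≤ 5 (triangle on l)  ✗
L = 4 + 1 + 1 = 6 (even)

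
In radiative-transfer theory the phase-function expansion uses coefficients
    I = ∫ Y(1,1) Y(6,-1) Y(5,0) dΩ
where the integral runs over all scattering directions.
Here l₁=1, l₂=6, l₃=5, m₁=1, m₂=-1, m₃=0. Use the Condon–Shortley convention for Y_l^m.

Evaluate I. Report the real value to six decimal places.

-0.187239

m-sum 0 ✓  L=12 even ✓  5≤5≤7 ✓
Π(2lᵢ+1) = 3×13×11 = 429
triangle coeff Δ(1,6,5) = 1/858
Σ_t [1,1]: t=1:−1/14400 = -1/14400
(3j)²=6/143 [(1 6 5; 0 0 0)], sign=+1
Σ_t [0,0]: t=0:+1/28800 = 1/28800
(3j)²=7/286 [(1 6 5; 1 -1 0)], sign=-1
⇒ 4πI² = 63/143
I = (-1)√(63/143/(4π)) = -0.18723944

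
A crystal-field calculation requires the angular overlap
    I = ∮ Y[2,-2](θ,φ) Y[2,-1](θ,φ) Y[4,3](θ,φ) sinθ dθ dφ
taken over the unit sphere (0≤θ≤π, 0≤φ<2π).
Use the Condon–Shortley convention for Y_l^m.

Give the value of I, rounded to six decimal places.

Checks pass: Σm=0; 8 even; l₃=4∈[0,4].
(2·2+1)(2·2+1)(2·4+1) = 225
Δ: 0! 4! 4! / 9! → 1/630
sum: t=0:+1/16 = 1/16
3j²(2 2 4; 0 0 0) = Δ·Π!·Σ² = 2/35  (sign +1)
sum: t=0:+1/144 = 1/144
3j²(2 2 4; -2 -1 3) = Δ·Π!·Σ² = 1/18  (sign -1)
combine: 4πI² = 225·2/35·1/18 = 5/7
take √, sign -1: I = -0.23841361

-0.238414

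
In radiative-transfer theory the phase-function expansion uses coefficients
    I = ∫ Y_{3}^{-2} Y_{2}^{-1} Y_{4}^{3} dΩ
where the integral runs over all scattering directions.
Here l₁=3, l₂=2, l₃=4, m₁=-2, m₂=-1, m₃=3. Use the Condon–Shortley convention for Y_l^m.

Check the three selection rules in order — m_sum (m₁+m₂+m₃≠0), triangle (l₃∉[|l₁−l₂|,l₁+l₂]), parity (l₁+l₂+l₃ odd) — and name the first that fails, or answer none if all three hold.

parity

Σmᵢ = 0  ✓
l₃∈[|l₁−l₂|,l₁+l₂]=[1,5], have l₃=4  ✓
Σlᵢ = 9 ⇒ odd  ✗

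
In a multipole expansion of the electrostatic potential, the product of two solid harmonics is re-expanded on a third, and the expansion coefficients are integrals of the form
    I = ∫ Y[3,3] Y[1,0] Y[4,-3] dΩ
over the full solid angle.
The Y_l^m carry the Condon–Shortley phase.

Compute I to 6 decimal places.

Checks pass: Σm=0; 8 even; l₃=4∈[2,4].
(2·3+1)(2·1+1)(2·4+1) = 189
Δ: 0! 6! 2! / 9! → 1/252
sum: t=0:+1/36 = 1/36
3j²(3 1 4; 0 0 0) = Δ·Π!·Σ² = 4/63  (sign +1)
sum: t=0:+1/720 = 1/720
3j²(3 1 4; 3 0 -3) = Δ·Π!·Σ² = 1/36  (sign -1)
combine: 4πI² = 189·4/63·1/36 = 1/3
take √, sign -1: I = -0.16286750

-0.162868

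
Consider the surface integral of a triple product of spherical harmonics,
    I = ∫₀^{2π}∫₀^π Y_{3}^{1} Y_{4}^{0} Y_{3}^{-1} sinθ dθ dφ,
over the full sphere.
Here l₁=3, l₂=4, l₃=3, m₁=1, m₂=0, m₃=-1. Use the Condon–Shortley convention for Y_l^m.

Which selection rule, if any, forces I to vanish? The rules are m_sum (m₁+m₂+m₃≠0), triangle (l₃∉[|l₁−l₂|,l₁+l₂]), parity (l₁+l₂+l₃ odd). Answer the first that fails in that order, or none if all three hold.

Σmᵢ = 0  ✓
l₃∈[|l₁−l₂|,l₁+l₂]=[1,7], have l₃=3  ✓
Σlᵢ = 10 ⇒ even  ✓

none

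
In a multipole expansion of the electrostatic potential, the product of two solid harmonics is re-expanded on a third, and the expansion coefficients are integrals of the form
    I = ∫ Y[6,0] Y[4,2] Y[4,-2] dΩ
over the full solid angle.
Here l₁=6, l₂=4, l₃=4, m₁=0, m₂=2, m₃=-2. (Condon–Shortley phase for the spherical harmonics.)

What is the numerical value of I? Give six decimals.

Checks pass: Σm=0; 14 even; l₃=4∈[2,10].
(2·6+1)(2·4+1)(2·4+1) = 1053
Δ: 6! 6! 2! / 15! → 1/1261260
sum: t=2:+1/4608 t=3:−1/1296 t=4:+1/4608 = -7/20736
3j²(6 4 4; 0 0 0) = Δ·Π!·Σ² = 20/1287  (sign -1)
sum: t=4:+1/4608 t=5:−1/14400 t=6:+1/1036800 = 77/518400
3j²(6 4 4; 0 2 -2) = Δ·Π!·Σ² = 11/585  (sign +1)
combine: 4πI² = 1053·20/1287·11/585 = 4/13
take √, sign -1: I = -0.15647804

-0.156478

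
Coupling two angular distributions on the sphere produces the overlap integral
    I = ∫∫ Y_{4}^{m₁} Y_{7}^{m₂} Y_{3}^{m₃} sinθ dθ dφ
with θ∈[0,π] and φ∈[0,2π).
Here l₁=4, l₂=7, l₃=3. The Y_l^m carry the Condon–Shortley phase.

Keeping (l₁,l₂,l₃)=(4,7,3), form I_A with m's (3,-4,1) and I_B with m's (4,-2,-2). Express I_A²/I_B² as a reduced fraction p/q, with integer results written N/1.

Shared (l₁,l₂,l₃)=(4,7,3): N and (l;000)² cancel in I_A²/I_B².
A: Δ = 8!·0!·6!/15! = 1/45045; Racah Σ t=1..1: t=1:−1/241920 = -1/241920; ⇒ 3j(4 7 3; 3 -4 1)² = 2/91, sgn -1
B: Δ = 8!·0!·6!/15! = 1/45045; Racah Σ t=0..0: t=0:+1/4838400 = 1/4838400; ⇒ 3j(4 7 3; 4 -2 -2)² = 1/5005, sgn -1
I_A²/I_B² = (2/91)/(1/5005) = 110/1

110/1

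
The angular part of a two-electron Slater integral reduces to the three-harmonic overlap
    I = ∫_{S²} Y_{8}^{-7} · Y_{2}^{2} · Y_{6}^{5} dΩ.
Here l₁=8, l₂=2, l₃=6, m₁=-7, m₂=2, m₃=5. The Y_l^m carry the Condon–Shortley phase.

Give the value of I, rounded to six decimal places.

Rules hold: Σm=0, L=16 even, 6≤6≤10.
N = 17·5·13 = 1105
Δ = 4!·12!·0!/17! = 1/30940
Racah Σ t=2..2: t=2:+1/2073600 = 1/2073600
⇒ 3j(8 2 6; 0 0 0)² = 28/1105, sgn +1
Racah Σ t=4..4: t=4:+1/958003200 = 1/958003200
⇒ 3j(8 2 6; -7 2 5)² = 3/68, sgn -1
4πI² = N·(3j₀)²·(3jₘ)² = 21/17
I = -1·√(1.23529/4π) = -0.31353083

-0.313531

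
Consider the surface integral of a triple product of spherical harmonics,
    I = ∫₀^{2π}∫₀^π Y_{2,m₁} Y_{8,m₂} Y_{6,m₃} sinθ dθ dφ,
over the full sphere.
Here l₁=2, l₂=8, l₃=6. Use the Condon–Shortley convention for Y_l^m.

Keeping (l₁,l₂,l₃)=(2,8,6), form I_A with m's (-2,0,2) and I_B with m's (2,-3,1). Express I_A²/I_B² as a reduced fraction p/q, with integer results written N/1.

Same 2,8,6: normalisation and zero-m 3j drop out of the ratio.
A: Δ: 4! 0! 12! / 17! → 1/30940; sum: t=4:+1/23224320 = 1/23224320; 3j²(2 8 6; -2 0 2) = Δ·Π!·Σ² = 1/442  (sign +1)
B: Δ: 4! 0! 12! / 17! → 1/30940; sum: t=0:+1/14515200 = 1/14515200; 3j²(2 8 6; 2 -3 1) = Δ·Π!·Σ² = 33/3094  (sign -1)
I_A²/I_B² = (1/442)/(33/3094) = 7/33

7/33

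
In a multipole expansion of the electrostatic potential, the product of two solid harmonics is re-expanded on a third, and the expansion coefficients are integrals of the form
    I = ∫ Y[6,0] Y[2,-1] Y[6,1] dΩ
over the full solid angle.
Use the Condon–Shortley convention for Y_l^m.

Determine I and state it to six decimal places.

-0.030344

Rules hold: Σm=0, L=14 even, 4≤6≤8.
N = 13·5·13 = 845
Δ = 2!·10!·2!/15! = 1/90090
Racah Σ t=0..2: t=0:+1/69120 t=1:−1/14400 t=2:+1/69120 = -7/172800
⇒ 3j(6 2 6; 0 0 0)² = 14/715, sgn -1
Racah Σ t=0..1: t=0:+1/34560 t=1:−1/28800 = -1/172800
⇒ 3j(6 2 6; 0 -1 1)² = 1/1430, sgn +1
4πI² = N·(3j₀)²·(3jₘ)² = 7/605
I = -1·√(0.0115702/4π) = -0.03034355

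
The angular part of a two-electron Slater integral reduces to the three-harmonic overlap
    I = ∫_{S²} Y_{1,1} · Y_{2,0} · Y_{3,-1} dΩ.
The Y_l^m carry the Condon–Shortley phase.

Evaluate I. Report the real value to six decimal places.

-0.202301

Checks pass: Σm=0; 6 even; l₃=3∈[1,3].
(2·1+1)(2·2+1)(2·3+1) = 105
Δ: 0! 2! 4! / 7! → 1/105
sum: t=0:+1/4 = 1/4
3j²(1 2 3; 0 0 0) = Δ·Π!·Σ² = 3/35  (sign -1)
sum: t=0:+1/8 = 1/8
3j²(1 2 3; 1 0 -1) = Δ·Π!·Σ² = 2/35  (sign +1)
combine: 4πI² = 105·3/35·2/35 = 18/35
take √, sign -1: I = -0.20230066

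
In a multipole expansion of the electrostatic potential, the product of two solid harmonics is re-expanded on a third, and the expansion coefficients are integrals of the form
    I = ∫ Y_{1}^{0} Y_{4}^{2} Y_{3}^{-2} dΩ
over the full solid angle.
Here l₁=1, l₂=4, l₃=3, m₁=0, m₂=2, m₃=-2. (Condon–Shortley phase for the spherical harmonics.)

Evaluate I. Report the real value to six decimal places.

0.213244

m-sum 0 ✓  L=8 even ✓  3≤3≤5 ✓
Π(2lᵢ+1) = 3×9×7 = 189
triangle coeff Δ(1,4,3) = 1/252
Σ_t [1,1]: t=1:−1/36 = -1/36
(3j)²=4/63 [(1 4 3; 0 0 0)], sign=+1
Σ_t [1,1]: t=1:−1/120 = -1/120
(3j)²=1/21 [(1 4 3; 0 2 -2)], sign=+1
⇒ 4πI² = 4/7
I = (+1)√(4/7/(4π)) = 0.21324362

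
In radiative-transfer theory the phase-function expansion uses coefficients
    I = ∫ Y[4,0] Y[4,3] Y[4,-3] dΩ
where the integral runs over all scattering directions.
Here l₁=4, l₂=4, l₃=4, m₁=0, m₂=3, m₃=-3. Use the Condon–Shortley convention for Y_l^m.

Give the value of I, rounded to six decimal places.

0.159788

Checks pass: Σm=0; 12 even; l₃=4∈[0,8].
(2·4+1)(2·4+1)(2·4+1) = 729
Δ: 4! 4! 4! / 13! → 1/450450
sum: t=0:+1/13824 t=1:−1/216 t=2:+1/64 t=3:−1/216 t=4:+1/13824 = 5/768
3j²(4 4 4; 0 0 0) = Δ·Π!·Σ² = 18/1001  (sign +1)
sum: t=3:−1/864 t=4:+1/3456 = -1/1152
3j²(4 4 4; 0 3 -3) = Δ·Π!·Σ² = 7/286  (sign +1)
combine: 4πI² = 729·18/1001·7/286 = 6561/20449
take √, sign +1: I = 0.15978796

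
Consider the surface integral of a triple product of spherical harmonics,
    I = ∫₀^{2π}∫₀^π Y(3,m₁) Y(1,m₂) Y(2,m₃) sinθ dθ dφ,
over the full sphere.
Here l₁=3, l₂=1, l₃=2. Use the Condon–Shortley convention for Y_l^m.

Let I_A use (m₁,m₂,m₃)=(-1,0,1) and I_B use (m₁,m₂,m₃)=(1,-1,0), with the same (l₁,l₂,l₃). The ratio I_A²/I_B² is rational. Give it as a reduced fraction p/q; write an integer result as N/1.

4/3

l's match ⇒ only the (l;m) 3-j factors differ between A and B.
A: triangle coeff Δ(3,1,2) = 1/105; Σ_t [1,1]: t=1:−1/6 = -1/6; (3j)²=8/105 [(3 1 2; -1 0 1)], sign=+1
B: triangle coeff Δ(3,1,2) = 1/105; Σ_t [0,0]: t=0:+1/8 = 1/8; (3j)²=2/35 [(3 1 2; 1 -1 0)], sign=+1
I_A²/I_B² = (8/105)/(2/35) = 4/3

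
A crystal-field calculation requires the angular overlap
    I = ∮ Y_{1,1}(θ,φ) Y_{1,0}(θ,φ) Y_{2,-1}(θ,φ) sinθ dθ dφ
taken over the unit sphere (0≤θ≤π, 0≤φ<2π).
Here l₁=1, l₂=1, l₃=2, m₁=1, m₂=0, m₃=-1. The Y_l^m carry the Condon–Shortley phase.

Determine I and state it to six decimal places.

-0.218510

Rules hold: Σm=0, L=4 even, 0≤2≤2.
N = 3·3·5 = 45
Δ = 0!·2!·2!/5! = 1/30
Racah Σ t=0..0: t=0:+1/1 = 1/1
⇒ 3j(1 1 2; 0 0 0)² = 2/15, sgn +1
Racah Σ t=0..0: t=0:+1/2 = 1/2
⇒ 3j(1 1 2; 1 0 -1)² = 1/10, sgn -1
4πI² = N·(3j₀)²·(3jₘ)² = 3/5
I = -1·√(0.6/4π) = -0.21850969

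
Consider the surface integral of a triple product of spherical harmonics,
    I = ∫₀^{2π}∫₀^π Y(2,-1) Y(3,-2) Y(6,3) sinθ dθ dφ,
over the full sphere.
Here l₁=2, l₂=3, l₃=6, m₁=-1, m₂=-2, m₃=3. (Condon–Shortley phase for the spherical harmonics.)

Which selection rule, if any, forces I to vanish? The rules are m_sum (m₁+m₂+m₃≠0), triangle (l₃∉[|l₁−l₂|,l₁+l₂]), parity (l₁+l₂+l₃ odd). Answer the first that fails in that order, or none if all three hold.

m₁+m₂+m₃ = -1 − 2 + 3 = 0  ✓
triangle: |2−3|=1 ≤ l₃=6 ≤ 2+3=5  ✗
parity: l₁+l₂+l₃ = 11 is odd

triangle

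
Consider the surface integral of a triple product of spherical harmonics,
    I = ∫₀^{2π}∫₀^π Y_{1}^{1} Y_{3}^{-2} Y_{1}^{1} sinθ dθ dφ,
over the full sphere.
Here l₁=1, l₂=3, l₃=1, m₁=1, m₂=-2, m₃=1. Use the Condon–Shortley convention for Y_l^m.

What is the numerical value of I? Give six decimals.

0.000000

|1−3|≤1≤1+3 violated ⇒ I = 0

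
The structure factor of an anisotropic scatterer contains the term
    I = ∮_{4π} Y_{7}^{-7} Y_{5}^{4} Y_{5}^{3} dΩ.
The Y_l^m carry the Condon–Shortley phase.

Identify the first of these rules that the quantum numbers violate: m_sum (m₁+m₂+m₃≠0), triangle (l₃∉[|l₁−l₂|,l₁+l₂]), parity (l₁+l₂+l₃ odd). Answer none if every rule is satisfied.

azimuthal sum: -7 + 4 + 3 = 0  ✓
2 ≤ 5 ≤ 12 (triangle on l)  ✓
L = 7 + 5 + 5 = 17 (odd)  ✗

parity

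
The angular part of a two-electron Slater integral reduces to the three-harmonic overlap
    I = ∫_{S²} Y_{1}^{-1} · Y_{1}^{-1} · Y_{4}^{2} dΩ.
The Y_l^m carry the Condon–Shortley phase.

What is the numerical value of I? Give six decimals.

0.000000

l₃=4 ∉ [0,2] — triangle fails ⇒ I = 0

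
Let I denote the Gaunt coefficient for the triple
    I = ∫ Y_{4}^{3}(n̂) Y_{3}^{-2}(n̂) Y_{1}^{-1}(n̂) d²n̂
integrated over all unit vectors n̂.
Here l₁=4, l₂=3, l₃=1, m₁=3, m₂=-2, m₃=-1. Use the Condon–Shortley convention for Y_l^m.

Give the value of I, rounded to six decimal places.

-0.282095

m-sum 0 ✓  L=8 even ✓  1≤1≤7 ✓
Π(2lᵢ+1) = 9×7×3 = 189
triangle coeff Δ(4,3,1) = 1/252
Σ_t [3,3]: t=3:−1/36 = -1/36
(3j)²=4/63 [(4 3 1; 0 0 0)], sign=+1
Σ_t [1,1]: t=1:−1/240 = -1/240
(3j)²=1/12 [(4 3 1; 3 -2 -1)], sign=-1
⇒ 4πI² = 1/1
I = (-1)√(1/1/(4π)) = -0.28209479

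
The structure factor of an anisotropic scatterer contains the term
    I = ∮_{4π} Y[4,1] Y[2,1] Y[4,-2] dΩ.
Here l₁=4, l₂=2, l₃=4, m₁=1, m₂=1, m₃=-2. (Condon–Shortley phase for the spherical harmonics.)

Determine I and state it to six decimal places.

0.127700

m-sum 0 ✓  L=10 even ✓  2≤4≤6 ✓
Π(2lᵢ+1) = 9×5×9 = 405
triangle coeff Δ(4,2,4) = 1/13860
Σ_t [0,2]: t=0:+1/192 t=1:−1/36 t=2:+1/192 = -5/288
(3j)²=20/693 [(4 2 4; 0 0 0)], sign=-1
Σ_t [1,2]: t=1:−1/96 t=2:+1/240 = -1/160
(3j)²=27/1540 [(4 2 4; 1 1 -2)], sign=-1
⇒ 4πI² = 1215/5929
I = (+1)√(1215/5929/(4π)) = 0.12770047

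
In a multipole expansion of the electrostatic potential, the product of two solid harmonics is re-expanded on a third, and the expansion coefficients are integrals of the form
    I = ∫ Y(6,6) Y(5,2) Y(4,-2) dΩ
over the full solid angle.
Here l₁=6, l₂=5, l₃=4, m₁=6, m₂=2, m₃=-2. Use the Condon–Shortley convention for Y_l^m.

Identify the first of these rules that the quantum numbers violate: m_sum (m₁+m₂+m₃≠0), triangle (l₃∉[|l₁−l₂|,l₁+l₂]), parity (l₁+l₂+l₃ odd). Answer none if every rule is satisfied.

m₁+m₂+m₃ = 6 + 2 − 2 = 6  ✗
triangle: |6−5|=1 ≤ l₃=4 ≤ 6+5=11
parity: l₁+l₂+l₃ = 15 is odd

m_sum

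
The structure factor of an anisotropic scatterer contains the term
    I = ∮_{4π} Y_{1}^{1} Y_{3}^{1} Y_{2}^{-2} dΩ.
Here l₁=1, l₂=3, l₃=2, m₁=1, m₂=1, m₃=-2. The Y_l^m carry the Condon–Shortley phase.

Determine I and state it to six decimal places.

m-sum 0 ✓  L=6 even ✓  2≤2≤4 ✓
Π(2lᵢ+1) = 3×7×5 = 105
triangle coeff Δ(1,3,2) = 1/105
Σ_t [1,1]: t=1:−1/4 = -1/4
(3j)²=3/35 [(1 3 2; 0 0 0)], sign=-1
Σ_t [0,0]: t=0:+1/48 = 1/48
(3j)²=1/105 [(1 3 2; 1 1 -2)], sign=+1
⇒ 4πI² = 3/35
I = (-1)√(3/35/(4π)) = -0.08258890

-0.082589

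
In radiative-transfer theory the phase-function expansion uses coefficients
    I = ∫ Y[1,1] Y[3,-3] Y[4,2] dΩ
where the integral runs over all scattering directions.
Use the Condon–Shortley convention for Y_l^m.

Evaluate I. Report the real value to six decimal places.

0.061558

Checks pass: Σm=0; 8 even; l₃=4∈[2,4].
(2·1+1)(2·3+1)(2·4+1) = 189
Δ: 0! 2! 6! / 9! → 1/252
sum: t=0:+1/36 = 1/36
3j²(1 3 4; 0 0 0) = Δ·Π!·Σ² = 4/63  (sign +1)
sum: t=0:+1/1440 = 1/1440
3j²(1 3 4; 1 -3 2) = Δ·Π!·Σ² = 1/252  (sign +1)
combine: 4πI² = 189·4/63·1/252 = 1/21
take √, sign +1: I = 0.06155813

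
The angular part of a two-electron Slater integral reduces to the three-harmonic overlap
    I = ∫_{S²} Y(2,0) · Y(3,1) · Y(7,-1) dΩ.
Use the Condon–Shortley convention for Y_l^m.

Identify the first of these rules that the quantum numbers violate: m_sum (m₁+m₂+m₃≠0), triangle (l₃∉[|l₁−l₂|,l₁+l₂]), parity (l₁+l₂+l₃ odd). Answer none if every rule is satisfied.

azimuthal sum: 0 + 1 − 1 = 0  ✓
1 ≤ 7 ≤ 5 (triangle on l)  ✗
L = 2 + 3 + 7 = 12 (even)

triangle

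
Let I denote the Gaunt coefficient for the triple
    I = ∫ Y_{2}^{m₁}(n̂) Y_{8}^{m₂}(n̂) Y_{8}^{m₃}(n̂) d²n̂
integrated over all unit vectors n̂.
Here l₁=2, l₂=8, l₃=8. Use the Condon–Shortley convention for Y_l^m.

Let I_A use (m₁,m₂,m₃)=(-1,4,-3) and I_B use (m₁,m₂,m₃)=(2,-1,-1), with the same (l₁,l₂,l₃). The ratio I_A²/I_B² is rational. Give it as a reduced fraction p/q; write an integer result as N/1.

245/432

Shared (l₁,l₂,l₃)=(2,8,8): N and (l;000)² cancel in I_A²/I_B².
A: Δ = 2!·2!·14!/19! = 1/348840; Racah Σ t=1..2: t=1:−1/479001600 t=2:+1/174182400 = 1/273715200; ⇒ 3j(2 8 8; -1 4 -3)² = 49/3876, sgn -1
B: Δ = 2!·2!·14!/19! = 1/348840; Racah Σ t=0..0: t=0:+1/101606400 = 1/101606400; ⇒ 3j(2 8 8; 2 -1 -1)² = 36/1615, sgn -1
I_A²/I_B² = (49/3876)/(36/1615) = 245/432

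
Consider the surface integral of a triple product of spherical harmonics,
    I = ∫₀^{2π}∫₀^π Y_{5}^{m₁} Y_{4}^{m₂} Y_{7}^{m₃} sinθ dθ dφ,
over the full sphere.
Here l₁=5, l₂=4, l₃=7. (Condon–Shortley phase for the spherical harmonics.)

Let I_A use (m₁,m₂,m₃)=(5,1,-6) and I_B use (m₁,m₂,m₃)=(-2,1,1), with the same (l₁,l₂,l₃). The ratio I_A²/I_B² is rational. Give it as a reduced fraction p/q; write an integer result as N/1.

Same 5,4,7: normalisation and zero-m 3j drop out of the ratio.
A: Δ: 2! 8! 6! / 17! → 1/6126120; sum: t=0:+1/9676800 = 1/9676800; 3j²(5 4 7; 5 1 -6) = Δ·Π!·Σ² = 27/952  (sign -1)
B: Δ: 2! 8! 6! / 17! → 1/6126120; sum: t=0:+1/1209600 t=1:−1/69120 t=2:+1/51840 = 41/7257600; 3j²(5 4 7; -2 1 1) = Δ·Π!·Σ² = 1681/510510  (sign +1)
I_A²/I_B² = (27/952)/(1681/510510) = 57915/6724

57915/6724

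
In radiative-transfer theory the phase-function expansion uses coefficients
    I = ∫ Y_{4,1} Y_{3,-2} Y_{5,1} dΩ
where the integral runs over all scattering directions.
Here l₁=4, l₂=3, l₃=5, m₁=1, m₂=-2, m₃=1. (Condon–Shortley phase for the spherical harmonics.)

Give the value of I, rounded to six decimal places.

0.138239

m-sum 0 ✓  L=12 even ✓  1≤5≤7 ✓
Π(2lᵢ+1) = 9×7×11 = 693
triangle coeff Δ(4,3,5) = 1/180180
Σ_t [0,2]: t=0:+1/576 t=1:−1/144 t=2:+1/576 = -1/288
(3j)²=20/1001 [(4 3 5; 0 0 0)], sign=+1
Σ_t [0,1]: t=0:+1/432 t=1:−1/1152 = 5/3456
(3j)²=625/36036 [(4 3 5; 1 -2 1)], sign=+1
⇒ 4πI² = 3125/13013
I = (+1)√(3125/13013/(4π)) = 0.13823925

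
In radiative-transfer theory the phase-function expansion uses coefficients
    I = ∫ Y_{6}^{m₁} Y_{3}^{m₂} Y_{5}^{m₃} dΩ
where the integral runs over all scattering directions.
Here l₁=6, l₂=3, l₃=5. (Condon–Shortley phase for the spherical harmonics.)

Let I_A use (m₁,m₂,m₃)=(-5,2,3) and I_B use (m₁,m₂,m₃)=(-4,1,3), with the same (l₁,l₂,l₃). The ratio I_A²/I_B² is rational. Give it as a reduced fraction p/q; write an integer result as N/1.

11/5

Shared (l₁,l₂,l₃)=(6,3,5): N and (l;000)² cancel in I_A²/I_B².
A: Δ = 4!·8!·2!/15! = 1/675675; Racah Σ t=3..4: t=3:−1/483840 t=4:+1/120960 = 1/161280; ⇒ 3j(6 3 5; -5 2 3)² = 2/91, sgn +1
B: Δ = 4!·8!·2!/15! = 1/675675; Racah Σ t=2..4: t=2:+1/322560 t=3:−1/30240 t=4:+1/69120 = -1/64512; ⇒ 3j(6 3 5; -4 1 3)² = 10/1001, sgn -1
I_A²/I_B² = (2/91)/(10/1001) = 11/5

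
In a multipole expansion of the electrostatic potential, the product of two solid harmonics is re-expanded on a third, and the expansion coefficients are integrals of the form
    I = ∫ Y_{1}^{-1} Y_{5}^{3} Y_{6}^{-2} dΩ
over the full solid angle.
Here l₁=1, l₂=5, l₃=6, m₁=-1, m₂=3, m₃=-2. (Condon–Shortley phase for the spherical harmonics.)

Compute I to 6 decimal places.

Rules hold: Σm=0, L=12 even, 4≤6≤6.
N = 3·11·13 = 429
Δ = 0!·2!·10!/13! = 1/858
Racah Σ t=0..0: t=0:+1/14400 = 1/14400
⇒ 3j(1 5 6; 0 0 0)² = 6/143, sgn +1
Racah Σ t=0..0: t=0:+1/161280 = 1/161280
⇒ 3j(1 5 6; -1 3 -2)² = 1/143, sgn +1
4πI² = N·(3j₀)²·(3jₘ)² = 18/143
I = +1·√(0.125874/4π) = 0.10008369

0.100084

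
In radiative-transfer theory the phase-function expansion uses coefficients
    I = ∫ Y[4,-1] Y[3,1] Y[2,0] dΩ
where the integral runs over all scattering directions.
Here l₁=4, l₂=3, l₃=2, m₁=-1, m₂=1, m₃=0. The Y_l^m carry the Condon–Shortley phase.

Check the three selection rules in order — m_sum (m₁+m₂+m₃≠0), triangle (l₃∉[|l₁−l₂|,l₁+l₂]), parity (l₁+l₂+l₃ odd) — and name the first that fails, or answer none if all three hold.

Σmᵢ = 0  ✓
l₃∈[|l₁−l₂|,l₁+l₂]=[1,7], have l₃=2  ✓
Σlᵢ = 9 ⇒ odd  ✗

parity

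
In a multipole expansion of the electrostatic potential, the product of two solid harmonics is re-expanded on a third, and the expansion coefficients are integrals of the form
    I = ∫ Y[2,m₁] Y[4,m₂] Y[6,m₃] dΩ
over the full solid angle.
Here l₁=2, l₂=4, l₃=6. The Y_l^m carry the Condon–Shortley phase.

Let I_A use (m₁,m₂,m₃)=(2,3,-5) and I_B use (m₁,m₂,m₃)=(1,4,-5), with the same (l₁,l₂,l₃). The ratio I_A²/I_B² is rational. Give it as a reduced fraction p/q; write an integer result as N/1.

Same 2,4,6: normalisation and zero-m 3j drop out of the ratio.
A: Δ: 0! 4! 8! / 13! → 1/6435; sum: t=0:+1/120960 = 1/120960; 3j²(2 4 6; 2 3 -5) = Δ·Π!·Σ² = 2/39  (sign -1)
B: Δ: 0! 4! 8! / 13! → 1/6435; sum: t=0:+1/241920 = 1/241920; 3j²(2 4 6; 1 4 -5) = Δ·Π!·Σ² = 1/39  (sign -1)
I_A²/I_B² = (2/39)/(1/39) = 2/1

2/1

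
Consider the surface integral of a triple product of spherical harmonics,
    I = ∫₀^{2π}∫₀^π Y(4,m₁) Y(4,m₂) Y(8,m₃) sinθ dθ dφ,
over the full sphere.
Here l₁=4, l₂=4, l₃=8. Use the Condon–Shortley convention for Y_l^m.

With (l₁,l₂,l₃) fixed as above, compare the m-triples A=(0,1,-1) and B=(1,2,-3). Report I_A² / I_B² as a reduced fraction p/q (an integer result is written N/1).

l's match ⇒ only the (l;m) 3-j factors differ between A and B.
A: triangle coeff Δ(4,4,8) = 1/218790; Σ_t [0,0]: t=0:+1/414720 = 1/414720; (3j)²=49/2431 [(4 4 8; 0 1 -1)], sign=-1
B: triangle coeff Δ(4,4,8) = 1/218790; Σ_t [0,0]: t=0:+1/1036800 = 1/1036800; (3j)²=14/663 [(4 4 8; 1 2 -3)], sign=-1
I_A²/I_B² = (49/2431)/(14/663) = 21/22

21/22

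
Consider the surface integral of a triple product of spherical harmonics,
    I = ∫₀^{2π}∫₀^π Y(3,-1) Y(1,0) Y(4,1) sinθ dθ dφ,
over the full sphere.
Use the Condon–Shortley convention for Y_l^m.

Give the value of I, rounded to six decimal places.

m-sum 0 ✓  L=8 even ✓  2≤4≤4 ✓
Π(2lᵢ+1) = 7×3×9 = 189
triangle coeff Δ(3,1,4) = 1/252
Σ_t [0,0]: t=0:+1/36 = 1/36
(3j)²=4/63 [(3 1 4; 0 0 0)], sign=+1
Σ_t [0,0]: t=0:+1/48 = 1/48
(3j)²=5/84 [(3 1 4; -1 0 1)], sign=-1
⇒ 4πI² = 5/7
I = (-1)√(5/7/(4π)) = -0.23841361

-0.238414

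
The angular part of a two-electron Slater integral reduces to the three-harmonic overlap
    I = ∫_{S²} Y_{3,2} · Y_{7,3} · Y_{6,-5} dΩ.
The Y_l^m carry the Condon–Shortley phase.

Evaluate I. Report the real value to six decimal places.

0.120821

Rules hold: Σm=0, L=16 even, 4≤6≤10.
N = 7·15·13 = 1365
Δ = 4!·2!·10!/17! = 1/2042040
Racah Σ t=1..3: t=1:−1/207360 t=2:+1/57600 t=3:−1/207360 = 1/129600
⇒ 3j(3 7 6; 0 0 0)² = 168/12155, sgn +1
Racah Σ t=0..1: t=0:+1/87091200 t=1:−1/4354560 = -19/87091200
⇒ 3j(3 7 6; 2 3 -5)² = 361/37128, sgn +1
4πI² = N·(3j₀)²·(3jₘ)² = 7581/41327
I = +1·√(0.183439/4π) = 0.12082071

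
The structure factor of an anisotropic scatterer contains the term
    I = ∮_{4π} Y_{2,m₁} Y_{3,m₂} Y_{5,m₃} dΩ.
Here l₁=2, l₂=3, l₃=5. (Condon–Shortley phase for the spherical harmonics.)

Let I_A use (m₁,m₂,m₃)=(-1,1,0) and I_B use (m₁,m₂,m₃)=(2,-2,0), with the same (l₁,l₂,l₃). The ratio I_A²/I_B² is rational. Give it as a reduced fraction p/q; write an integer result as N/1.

l's match ⇒ only the (l;m) 3-j factors differ between A and B.
A: triangle coeff Δ(2,3,5) = 1/2310; Σ_t [0,0]: t=0:+1/288 = 1/288; (3j)²=5/231 [(2 3 5; -1 1 0)], sign=-1
B: triangle coeff Δ(2,3,5) = 1/2310; Σ_t [0,0]: t=0:+1/2880 = 1/2880; (3j)²=1/462 [(2 3 5; 2 -2 0)], sign=-1
I_A²/I_B² = (5/231)/(1/462) = 10/1

10/1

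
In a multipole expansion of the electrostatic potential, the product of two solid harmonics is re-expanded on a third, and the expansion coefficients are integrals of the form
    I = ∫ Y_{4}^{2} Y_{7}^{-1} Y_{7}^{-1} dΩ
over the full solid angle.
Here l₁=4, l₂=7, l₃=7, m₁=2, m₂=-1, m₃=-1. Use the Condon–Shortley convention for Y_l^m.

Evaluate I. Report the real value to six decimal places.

m-sum 0 ✓  L=18 even ✓  3≤7≤11 ✓
Π(2lᵢ+1) = 9×15×15 = 2025
triangle coeff Δ(4,7,7) = 1/58198140
Σ_t [0,4]: t=0:+1/17418240 t=1:−1/622080 t=2:+1/230400 t=3:−1/622080 t=4:+1/17418240 = 1/806400
(3j)²=2268/230945 [(4 7 7; 0 0 0)], sign=-1
Σ_t [0,2]: t=0:+1/1658880 t=1:−1/518400 t=2:+1/1658880 = -1/1382400
(3j)²=504/46189 [(4 7 7; 2 -1 -1)], sign=-1
⇒ 4πI² = 462944160/2133423721
I = (+1)√(462944160/2133423721/(4π)) = 0.13140770

0.131408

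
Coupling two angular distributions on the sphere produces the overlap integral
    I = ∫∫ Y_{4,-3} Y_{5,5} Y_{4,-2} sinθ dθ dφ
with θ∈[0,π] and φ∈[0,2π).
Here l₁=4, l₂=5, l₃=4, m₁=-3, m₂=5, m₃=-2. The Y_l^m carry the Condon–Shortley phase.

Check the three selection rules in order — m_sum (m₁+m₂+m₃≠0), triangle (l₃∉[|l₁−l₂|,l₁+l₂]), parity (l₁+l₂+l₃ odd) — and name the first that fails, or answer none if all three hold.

parity

m₁+m₂+m₃ = -3 + 5 − 2 = 0  ✓
triangle: |4−5|=1 ≤ l₃=4 ≤ 4+5=9  ✓
parity: l₁+l₂+l₃ = 13 is odd  ✗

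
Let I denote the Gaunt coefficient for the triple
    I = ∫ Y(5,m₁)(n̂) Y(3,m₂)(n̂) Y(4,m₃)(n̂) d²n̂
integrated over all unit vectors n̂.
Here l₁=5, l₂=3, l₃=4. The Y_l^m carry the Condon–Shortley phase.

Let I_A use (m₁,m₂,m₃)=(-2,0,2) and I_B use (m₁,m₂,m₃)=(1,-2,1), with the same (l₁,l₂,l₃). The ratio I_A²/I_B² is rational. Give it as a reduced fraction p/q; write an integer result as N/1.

84/3125

Same 5,3,4: normalisation and zero-m 3j drop out of the ratio.
A: Δ: 4! 6! 2! / 13! → 1/180180; sum: t=1:−1/8640 t=2:+1/480 t=3:−1/576 = 1/4320; 3j²(5 3 4; -2 0 2) = Δ·Π!·Σ² = 1/2145  (sign +1)
B: Δ: 4! 6! 2! / 13! → 1/180180; sum: t=0:+1/1152 t=1:−1/432 = -5/3456; 3j²(5 3 4; 1 -2 1) = Δ·Π!·Σ² = 625/36036  (sign +1)
I_A²/I_B² = (1/2145)/(625/36036) = 84/3125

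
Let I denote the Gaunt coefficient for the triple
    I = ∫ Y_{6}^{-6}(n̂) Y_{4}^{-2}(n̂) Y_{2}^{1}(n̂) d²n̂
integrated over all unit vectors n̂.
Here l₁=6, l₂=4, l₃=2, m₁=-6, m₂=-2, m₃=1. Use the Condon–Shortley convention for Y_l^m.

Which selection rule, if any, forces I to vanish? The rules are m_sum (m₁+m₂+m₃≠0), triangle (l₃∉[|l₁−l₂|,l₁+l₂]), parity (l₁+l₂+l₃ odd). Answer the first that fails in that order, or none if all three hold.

azimuthal sum: -6 − 2 + 1 = -7  ✗
2 ≤ 2 ≤ 10 (triangle on l)
L = 6 + 4 + 2 = 12 (even)

m_sum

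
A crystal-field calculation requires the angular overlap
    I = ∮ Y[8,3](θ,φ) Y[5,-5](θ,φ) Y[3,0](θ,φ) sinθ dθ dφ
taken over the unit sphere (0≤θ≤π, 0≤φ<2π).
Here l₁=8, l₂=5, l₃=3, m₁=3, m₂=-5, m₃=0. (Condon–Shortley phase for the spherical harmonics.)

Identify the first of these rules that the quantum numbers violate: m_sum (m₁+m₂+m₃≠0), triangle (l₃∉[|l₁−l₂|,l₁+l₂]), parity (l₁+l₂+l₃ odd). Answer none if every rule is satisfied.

m_sum

azimuthal sum: 3 − 5 + 0 = -2  ✗
3 ≤ 3 ≤ 13 (triangle on l)
L = 8 + 5 + 3 = 16 (even)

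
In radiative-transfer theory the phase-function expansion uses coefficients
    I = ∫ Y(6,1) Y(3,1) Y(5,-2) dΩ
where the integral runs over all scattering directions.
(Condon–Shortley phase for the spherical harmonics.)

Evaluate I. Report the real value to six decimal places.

0.080575

Rules hold: Σm=0, L=14 even, 3≤5≤9.
N = 13·7·11 = 1001
Δ = 4!·8!·2!/15! = 1/675675
Racah Σ t=1..3: t=1:−1/8640 t=2:+1/2304 t=3:−1/8640 = 7/34560
⇒ 3j(6 3 5; 0 0 0)² = 7/429, sgn -1
Racah Σ t=2..4: t=2:+1/5760 t=3:−1/8640 t=4:+1/241920 = 1/16128
⇒ 3j(6 3 5; 1 1 -2)² = 5/1001, sgn -1
4πI² = N·(3j₀)²·(3jₘ)² = 35/429
I = +1·√(0.0815851/4π) = 0.08057502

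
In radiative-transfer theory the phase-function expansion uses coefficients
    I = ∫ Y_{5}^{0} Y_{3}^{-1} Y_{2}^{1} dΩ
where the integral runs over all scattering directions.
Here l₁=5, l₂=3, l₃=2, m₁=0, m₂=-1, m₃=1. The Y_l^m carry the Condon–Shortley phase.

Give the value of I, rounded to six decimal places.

m-sum 0 ✓  L=10 even ✓  2≤2≤8 ✓
Π(2lᵢ+1) = 11×7×5 = 385
triangle coeff Δ(5,3,2) = 1/2310
Σ_t [3,3]: t=3:−1/144 = -1/144
(3j)²=10/231 [(5 3 2; 0 0 0)], sign=-1
Σ_t [2,2]: t=2:+1/288 = 1/288
(3j)²=5/231 [(5 3 2; 0 -1 1)], sign=-1
⇒ 4πI² = 250/693
I = (+1)√(250/693/(4π)) = 0.16943318

0.169433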